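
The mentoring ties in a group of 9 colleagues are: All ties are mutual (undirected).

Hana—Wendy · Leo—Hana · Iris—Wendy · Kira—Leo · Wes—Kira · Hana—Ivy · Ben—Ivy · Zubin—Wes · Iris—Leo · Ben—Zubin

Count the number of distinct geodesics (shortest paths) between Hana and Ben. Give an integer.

1

The shortest distance is 2, and the only length-2 path is Hana–Ivy–Ben. So there is exactly 1 shortest path.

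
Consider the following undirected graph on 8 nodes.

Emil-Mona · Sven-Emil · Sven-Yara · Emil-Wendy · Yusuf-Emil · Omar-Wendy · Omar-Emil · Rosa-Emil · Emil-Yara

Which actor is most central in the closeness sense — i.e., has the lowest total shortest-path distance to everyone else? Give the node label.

Farness (sum of distances to all others) for each node — Emil:7, Mona:13, Omar:12, Rosa:13, Sven:12, Wendy:12, Yara:12, Yusuf:13.
The smallest farness is 7, for Emil, so Emil has the highest closeness.

Emil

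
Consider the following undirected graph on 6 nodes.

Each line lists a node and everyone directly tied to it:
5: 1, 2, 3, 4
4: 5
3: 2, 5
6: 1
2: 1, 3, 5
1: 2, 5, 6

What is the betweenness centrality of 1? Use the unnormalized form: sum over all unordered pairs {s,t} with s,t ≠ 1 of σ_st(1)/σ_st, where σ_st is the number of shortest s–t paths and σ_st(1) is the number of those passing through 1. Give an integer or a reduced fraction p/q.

Pairs whose geodesics pass through 1 — 2–6: 1; 5–6: 1; 4–6: 1; 3–6: 2/2.
All other pairs contribute 0.
Summing the contributions gives betweenness(1) = 4.

4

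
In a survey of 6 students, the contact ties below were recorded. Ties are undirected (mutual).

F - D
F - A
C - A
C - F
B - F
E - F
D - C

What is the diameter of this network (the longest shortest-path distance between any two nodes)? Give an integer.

Eccentricity of each node (its greatest distance to any other): A:2, B:2, C:2, D:2, E:2, F:1.
The maximum eccentricity is 2, realized for instance by the pair C–B via C – F – B. So the diameter is 2.

2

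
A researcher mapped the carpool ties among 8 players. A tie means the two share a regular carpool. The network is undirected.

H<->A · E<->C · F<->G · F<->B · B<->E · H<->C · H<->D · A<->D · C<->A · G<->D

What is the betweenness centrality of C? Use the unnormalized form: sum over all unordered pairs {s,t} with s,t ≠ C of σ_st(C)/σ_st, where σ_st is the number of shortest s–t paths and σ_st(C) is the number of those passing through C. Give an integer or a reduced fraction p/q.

Pairs whose geodesics pass through C — H–E: 1; H–B: 1; E–D: 2/2; E–A: 1; B–A: 1.
All other pairs contribute 0.
Summing the contributions gives betweenness(C) = 5.

5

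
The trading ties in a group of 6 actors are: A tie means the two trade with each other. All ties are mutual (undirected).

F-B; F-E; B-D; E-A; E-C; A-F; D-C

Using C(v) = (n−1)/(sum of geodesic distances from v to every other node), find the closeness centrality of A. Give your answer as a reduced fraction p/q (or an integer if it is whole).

Distances from A: B:2, C:2, D:3, E:1, F:1. Sum = 9.
n = 6, so closeness = 5/9.

5/9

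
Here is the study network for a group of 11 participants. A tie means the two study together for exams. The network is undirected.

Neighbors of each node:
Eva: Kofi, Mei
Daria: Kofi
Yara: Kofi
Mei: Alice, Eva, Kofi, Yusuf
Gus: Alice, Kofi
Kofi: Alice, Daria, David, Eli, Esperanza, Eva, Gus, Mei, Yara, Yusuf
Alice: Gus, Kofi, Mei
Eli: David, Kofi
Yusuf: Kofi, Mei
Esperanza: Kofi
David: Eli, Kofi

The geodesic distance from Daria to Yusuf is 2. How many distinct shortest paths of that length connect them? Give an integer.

The shortest distance is 2, and the only length-2 path is Daria–Kofi–Yusuf. So there is exactly 1 shortest path.

1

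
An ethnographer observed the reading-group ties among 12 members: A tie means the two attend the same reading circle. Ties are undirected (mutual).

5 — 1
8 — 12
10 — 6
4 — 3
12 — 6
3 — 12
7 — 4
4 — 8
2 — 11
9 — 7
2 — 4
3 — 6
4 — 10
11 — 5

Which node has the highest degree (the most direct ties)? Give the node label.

4

Degrees — 1:1, 2:2, 3:3, 4:5, 5:2, 6:3, 7:2, 8:2, 9:1, 10:2, 11:2, 12:3.
The maximum is 5, attained only by 4.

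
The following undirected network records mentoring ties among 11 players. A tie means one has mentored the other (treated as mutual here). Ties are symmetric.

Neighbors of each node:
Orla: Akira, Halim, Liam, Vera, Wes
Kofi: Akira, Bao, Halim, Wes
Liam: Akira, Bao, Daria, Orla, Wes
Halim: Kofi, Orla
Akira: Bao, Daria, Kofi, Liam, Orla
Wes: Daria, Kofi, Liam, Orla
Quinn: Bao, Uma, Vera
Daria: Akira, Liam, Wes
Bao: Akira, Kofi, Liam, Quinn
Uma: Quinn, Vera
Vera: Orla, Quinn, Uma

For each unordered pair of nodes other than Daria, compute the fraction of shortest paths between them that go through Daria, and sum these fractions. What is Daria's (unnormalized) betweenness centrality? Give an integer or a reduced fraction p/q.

Pairs whose geodesics pass through Daria — Akira–Wes: 1/4.
All other pairs contribute 0.
Summing the contributions gives betweenness(Daria) = 1/4.

1/4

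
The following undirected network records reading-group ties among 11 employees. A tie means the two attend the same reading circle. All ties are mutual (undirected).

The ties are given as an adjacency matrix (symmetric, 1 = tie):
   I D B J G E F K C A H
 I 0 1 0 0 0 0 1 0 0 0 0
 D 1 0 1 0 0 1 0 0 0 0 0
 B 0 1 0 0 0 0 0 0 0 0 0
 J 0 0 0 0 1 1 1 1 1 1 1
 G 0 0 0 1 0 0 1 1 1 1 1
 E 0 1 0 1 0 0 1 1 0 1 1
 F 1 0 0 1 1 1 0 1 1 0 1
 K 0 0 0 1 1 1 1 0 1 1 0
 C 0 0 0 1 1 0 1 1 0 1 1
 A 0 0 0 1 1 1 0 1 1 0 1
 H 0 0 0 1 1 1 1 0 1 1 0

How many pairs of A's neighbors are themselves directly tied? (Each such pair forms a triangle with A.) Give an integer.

A's neighbors: C, E, G, H, J, and K.
Neighbor pairs that are themselves tied: A–C–G; A–C–H; A–C–J; A–C–K; A–E–H; A–E–J; A–E–K; A–G–H; A–G–J; A–G–K; A–H–J; A–J–K. Each forms one triangle with A, for 12 in total.

12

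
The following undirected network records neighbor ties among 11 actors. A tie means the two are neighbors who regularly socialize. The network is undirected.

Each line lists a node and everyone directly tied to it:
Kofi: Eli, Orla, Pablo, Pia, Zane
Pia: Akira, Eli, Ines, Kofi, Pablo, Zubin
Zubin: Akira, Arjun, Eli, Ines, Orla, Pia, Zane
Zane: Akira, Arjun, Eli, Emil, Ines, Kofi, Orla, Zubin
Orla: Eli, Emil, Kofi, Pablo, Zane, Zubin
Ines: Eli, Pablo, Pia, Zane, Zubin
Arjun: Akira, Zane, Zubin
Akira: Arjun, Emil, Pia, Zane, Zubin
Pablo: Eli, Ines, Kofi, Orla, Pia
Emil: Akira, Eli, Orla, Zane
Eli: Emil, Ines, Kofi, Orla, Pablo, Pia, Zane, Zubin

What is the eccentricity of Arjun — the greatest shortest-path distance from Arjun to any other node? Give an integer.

Distances from Arjun: Akira:1, Eli:2, Emil:2, Ines:2, Kofi:2, Orla:2, Pablo:3, Pia:2, Zane:1, Zubin:1.
The largest is 3 (to Pablo), so the eccentricity of Arjun is 3.

3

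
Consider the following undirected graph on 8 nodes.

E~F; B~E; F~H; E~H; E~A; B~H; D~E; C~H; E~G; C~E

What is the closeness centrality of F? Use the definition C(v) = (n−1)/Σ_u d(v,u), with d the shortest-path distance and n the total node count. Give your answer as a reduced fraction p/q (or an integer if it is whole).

7/12

Distances from F: A:2, B:2, C:2, D:2, E:1, G:2, H:1. Sum = 12.
n = 8, so closeness = 7/12.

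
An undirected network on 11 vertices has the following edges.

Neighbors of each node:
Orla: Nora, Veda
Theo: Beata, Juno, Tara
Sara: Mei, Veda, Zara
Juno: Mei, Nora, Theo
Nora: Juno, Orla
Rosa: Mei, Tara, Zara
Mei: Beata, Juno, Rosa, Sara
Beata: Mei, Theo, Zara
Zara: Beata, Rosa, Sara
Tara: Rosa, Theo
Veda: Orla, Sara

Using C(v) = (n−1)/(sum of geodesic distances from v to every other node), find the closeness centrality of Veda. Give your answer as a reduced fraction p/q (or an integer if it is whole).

Distances from Veda: Beata:3, Juno:3, Mei:2, Nora:2, Orla:1, Rosa:3, Sara:1, Tara:4, Theo:4, Zara:2. Sum = 25.
n = 11, so closeness = 10/25 = 2/5.

2/5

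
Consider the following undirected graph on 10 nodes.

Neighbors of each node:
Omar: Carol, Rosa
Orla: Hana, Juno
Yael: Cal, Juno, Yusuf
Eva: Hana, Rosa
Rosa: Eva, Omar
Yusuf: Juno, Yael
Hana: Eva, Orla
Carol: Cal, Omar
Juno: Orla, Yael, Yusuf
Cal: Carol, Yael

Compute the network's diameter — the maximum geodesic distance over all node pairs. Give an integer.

5

Eccentricity of each node (its greatest distance to any other): Cal:4, Carol:4, Eva:4, Hana:4, Juno:4, Omar:4, Orla:4, Rosa:5, Yael:4, Yusuf:5.
The maximum eccentricity is 5, realized for instance by the pair Rosa–Yusuf via Rosa – Omar – Carol – Cal – Yael – Yusuf. So the diameter is 5.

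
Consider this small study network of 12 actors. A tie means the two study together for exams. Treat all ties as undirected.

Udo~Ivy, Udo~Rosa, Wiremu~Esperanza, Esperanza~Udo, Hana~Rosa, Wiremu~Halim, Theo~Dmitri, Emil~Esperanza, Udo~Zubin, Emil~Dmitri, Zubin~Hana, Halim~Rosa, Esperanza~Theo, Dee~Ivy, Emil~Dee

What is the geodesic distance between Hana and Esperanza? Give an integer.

One shortest route is Hana – Zubin – Udo – Esperanza, which uses 3 edges, and at distance 2 from Hana we only reach {Halim, Udo}, which does not include Esperanza. So d(Hana,Esperanza) = 3.

3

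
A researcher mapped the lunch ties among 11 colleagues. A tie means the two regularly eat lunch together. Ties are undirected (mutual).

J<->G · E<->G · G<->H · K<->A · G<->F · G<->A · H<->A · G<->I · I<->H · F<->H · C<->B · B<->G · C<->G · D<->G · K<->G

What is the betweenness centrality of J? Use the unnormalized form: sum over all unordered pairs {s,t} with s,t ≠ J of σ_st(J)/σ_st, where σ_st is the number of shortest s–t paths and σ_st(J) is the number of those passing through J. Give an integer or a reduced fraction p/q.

0

No shortest path between any pair of other nodes passes through J.
Summing the contributions gives betweenness(J) = 0.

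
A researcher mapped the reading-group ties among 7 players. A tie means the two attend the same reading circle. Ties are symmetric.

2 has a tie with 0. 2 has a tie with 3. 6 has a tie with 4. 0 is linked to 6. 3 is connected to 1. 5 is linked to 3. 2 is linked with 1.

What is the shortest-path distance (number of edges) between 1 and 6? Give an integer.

One shortest route is 1 – 2 – 0 – 6, which uses 3 edges, and at distance 2 from 1 we only reach {0, 5}, which does not include 6. So d(1,6) = 3.

3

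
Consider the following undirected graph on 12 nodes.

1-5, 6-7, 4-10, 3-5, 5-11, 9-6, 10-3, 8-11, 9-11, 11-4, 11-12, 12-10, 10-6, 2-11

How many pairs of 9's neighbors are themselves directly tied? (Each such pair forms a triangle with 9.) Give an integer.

0

9's neighbors are 6 and 11, but none of them are tied to each other, so no triangle contains 9.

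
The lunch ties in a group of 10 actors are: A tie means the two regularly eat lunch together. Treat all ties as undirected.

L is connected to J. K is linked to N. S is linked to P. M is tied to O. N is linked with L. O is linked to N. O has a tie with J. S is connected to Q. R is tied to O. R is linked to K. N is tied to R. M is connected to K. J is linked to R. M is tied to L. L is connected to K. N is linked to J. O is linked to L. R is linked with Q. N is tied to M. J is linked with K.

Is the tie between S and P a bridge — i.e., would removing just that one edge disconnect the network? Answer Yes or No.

Yes

Without the S–P edge there is no alternate route between S and P, so the network disconnects. It is a bridge.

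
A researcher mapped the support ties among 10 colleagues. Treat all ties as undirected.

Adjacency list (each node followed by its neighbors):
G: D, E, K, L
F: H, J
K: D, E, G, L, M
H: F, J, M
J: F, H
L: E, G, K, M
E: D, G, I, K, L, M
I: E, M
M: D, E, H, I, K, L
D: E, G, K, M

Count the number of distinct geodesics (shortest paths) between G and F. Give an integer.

The shortest distance is 4. The length-4 paths are: G–L–M–H–F; G–E–M–H–F; G–D–M–H–F; G–K–M–H–F.
That gives 4 distinct shortest paths.

4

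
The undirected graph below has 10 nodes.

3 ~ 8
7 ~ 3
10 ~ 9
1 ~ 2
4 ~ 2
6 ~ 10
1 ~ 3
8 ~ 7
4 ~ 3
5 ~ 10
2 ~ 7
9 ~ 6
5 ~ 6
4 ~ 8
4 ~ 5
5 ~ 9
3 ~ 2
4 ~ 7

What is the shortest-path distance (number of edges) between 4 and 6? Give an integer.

One shortest route is 4 – 5 – 6, which uses 2 edges, and 4 and 6 are not directly tied, so nothing shorter exists. So d(4,6) = 2.

2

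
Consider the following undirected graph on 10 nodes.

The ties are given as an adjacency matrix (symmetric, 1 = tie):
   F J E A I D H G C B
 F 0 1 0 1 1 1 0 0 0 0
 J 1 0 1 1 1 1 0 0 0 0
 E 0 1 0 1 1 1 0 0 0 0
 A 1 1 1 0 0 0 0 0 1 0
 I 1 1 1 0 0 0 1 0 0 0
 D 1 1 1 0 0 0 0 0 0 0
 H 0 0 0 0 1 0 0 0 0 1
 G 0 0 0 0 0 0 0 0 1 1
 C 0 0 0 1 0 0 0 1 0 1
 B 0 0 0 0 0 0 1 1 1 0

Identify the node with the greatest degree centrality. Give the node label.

J

Degrees — A:4, B:3, C:3, D:3, E:4, F:4, G:2, H:2, I:4, J:5.
The maximum is 5, attained only by J.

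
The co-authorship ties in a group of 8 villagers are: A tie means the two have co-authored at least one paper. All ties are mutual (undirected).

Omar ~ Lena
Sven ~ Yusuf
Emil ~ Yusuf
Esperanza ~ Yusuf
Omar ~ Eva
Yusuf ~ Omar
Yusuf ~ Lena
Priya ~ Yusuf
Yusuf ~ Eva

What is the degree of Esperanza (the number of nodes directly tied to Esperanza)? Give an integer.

Esperanza is directly tied to Yusuf. That is 1 neighbor, so the degree of Esperanza is 1.

1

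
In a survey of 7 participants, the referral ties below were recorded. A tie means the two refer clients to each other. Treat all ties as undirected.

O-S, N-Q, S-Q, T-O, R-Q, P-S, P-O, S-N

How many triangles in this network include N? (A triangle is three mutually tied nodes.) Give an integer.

N's neighbors: Q and S.
Neighbor pairs that are themselves tied: N–Q–S. Each forms one triangle with N, for 1 in total.

1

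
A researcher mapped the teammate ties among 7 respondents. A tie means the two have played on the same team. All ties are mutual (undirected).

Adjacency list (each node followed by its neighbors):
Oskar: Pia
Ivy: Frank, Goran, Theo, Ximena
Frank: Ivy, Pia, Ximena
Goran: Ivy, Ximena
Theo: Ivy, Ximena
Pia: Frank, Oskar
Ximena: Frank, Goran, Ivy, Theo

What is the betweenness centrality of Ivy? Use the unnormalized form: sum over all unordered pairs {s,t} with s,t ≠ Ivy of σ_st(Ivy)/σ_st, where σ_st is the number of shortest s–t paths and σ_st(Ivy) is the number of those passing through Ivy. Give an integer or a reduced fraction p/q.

Pairs whose geodesics pass through Ivy — Theo–Frank: 1/2; Theo–Goran: 1/2; Theo–Pia: 1/2; Theo–Oskar: 1/2; Frank–Goran: 1/2; Goran–Pia: 1/2; Goran–Oskar: 1/2.
All other pairs contribute 0.
Summing the contributions gives betweenness(Ivy) = 7/2.

7/2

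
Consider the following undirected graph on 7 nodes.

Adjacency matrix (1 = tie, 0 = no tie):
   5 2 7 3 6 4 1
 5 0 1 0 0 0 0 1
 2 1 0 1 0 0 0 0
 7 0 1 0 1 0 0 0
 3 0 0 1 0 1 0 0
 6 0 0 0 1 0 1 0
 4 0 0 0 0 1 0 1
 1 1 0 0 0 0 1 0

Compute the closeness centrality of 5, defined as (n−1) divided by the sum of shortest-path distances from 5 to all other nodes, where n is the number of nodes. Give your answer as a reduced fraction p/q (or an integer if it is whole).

Distances from 5: 1:1, 2:1, 3:3, 4:2, 6:3, 7:2. Sum = 12.
n = 7, so closeness = 6/12 = 1/2.

1/2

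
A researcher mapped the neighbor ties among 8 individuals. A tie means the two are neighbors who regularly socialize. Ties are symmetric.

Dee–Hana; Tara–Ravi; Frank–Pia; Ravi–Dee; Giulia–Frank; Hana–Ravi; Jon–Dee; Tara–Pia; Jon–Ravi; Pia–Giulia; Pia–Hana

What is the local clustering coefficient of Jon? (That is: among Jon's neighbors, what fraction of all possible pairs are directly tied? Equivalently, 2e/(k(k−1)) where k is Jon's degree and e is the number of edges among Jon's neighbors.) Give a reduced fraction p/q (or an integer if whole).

Jon's neighbors: Dee and Ravi (k = 2).
Possible neighbor pairs: C(2,2) = 1. Edges among them: Dee–Ravi → e = 1.
Clustering(Jon) = 1/1.

1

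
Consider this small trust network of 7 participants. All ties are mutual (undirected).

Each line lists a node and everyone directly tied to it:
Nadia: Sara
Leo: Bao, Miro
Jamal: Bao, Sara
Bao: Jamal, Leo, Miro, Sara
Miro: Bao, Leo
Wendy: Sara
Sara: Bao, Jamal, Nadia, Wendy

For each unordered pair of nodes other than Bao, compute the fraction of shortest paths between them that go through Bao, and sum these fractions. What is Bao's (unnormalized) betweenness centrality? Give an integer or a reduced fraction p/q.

8

Pairs whose geodesics pass through Bao — Sara–Leo: 1; Sara–Miro: 1; Jamal–Leo: 1; Jamal–Miro: 1; Leo–Wendy: 1; Leo–Nadia: 1; Wendy–Miro: 1; Nadia–Miro: 1.
All other pairs contribute 0.
Summing the contributions gives betweenness(Bao) = 8.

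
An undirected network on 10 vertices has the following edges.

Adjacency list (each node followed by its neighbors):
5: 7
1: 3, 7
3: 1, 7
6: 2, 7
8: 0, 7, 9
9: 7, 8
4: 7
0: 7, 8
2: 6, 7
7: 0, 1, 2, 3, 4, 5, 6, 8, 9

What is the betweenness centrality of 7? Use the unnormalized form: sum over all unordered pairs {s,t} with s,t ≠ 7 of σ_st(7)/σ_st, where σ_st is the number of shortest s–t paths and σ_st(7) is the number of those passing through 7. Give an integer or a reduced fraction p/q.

Pairs whose geodesics pass through 7 — 6–1: 1; 6–8: 1; 6–0: 1; 6–5: 1; 6–3: 1; 6–4: 1; 6–9: 1; 1–8: 1; 1–0: 1; 1–5: 1; 1–2: 1; 1–4: 1; 1–9: 1; 8–5: 1 … (+18 more pairs).
All other pairs contribute 0.
Summing the contributions gives betweenness(7) = 63/2.

63/2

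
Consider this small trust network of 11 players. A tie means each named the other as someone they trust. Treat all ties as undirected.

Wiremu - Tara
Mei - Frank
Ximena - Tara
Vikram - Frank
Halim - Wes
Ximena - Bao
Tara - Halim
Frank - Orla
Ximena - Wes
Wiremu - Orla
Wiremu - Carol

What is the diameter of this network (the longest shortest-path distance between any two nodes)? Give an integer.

Eccentricity of each node (its greatest distance to any other): Bao:6, Carol:4, Frank:5, Halim:5, Mei:6, Orla:4, Tara:4, Vikram:6, Wes:6, Wiremu:3, Ximena:5.
The maximum eccentricity is 6, realized for instance by the pair Vikram–Wes via Vikram – Frank – Orla – Wiremu – Tara – Ximena – Wes. So the diameter is 6.

6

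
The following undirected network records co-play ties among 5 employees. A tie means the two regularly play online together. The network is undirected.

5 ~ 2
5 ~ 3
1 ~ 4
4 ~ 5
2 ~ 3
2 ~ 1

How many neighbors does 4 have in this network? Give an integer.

4 is directly tied to 1 and 5. That is 2 neighbors, so the degree of 4 is 2.

2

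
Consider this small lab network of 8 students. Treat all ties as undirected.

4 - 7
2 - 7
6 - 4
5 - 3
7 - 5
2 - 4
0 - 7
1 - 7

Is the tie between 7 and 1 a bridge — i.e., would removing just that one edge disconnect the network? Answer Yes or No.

Without the 7–1 edge there is no alternate route between 7 and 1, so the network disconnects. It is a bridge.

Yes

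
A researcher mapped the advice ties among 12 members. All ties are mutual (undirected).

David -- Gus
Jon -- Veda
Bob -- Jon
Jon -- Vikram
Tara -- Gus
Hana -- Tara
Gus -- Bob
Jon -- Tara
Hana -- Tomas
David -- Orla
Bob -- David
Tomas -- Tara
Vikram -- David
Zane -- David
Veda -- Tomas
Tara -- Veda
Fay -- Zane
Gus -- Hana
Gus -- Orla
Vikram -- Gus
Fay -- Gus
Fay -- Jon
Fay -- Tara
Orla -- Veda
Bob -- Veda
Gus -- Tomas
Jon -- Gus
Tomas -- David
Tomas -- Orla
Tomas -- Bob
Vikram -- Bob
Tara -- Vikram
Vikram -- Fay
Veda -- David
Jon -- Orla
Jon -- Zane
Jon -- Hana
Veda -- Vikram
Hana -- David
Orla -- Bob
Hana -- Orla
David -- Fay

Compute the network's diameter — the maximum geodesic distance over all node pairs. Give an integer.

Eccentricity of each node (its greatest distance to any other): Bob:2, David:2, Fay:2, Gus:2, Hana:2, Jon:2, Orla:2, Tara:2, Tomas:2, Veda:2, Vikram:2, Zane:2.
The maximum eccentricity is 2, realized for instance by the pair Tomas–Fay via Tomas – David – Fay. So the diameter is 2.

2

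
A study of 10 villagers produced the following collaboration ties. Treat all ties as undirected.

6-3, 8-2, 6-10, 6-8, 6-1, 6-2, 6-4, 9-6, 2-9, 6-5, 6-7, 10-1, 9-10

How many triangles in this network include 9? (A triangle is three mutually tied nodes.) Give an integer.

2

9's neighbors: 2, 6, and 10.
Neighbor pairs that are themselves tied: 9–2–6; 9–6–10. Each forms one triangle with 9, for 2 in total.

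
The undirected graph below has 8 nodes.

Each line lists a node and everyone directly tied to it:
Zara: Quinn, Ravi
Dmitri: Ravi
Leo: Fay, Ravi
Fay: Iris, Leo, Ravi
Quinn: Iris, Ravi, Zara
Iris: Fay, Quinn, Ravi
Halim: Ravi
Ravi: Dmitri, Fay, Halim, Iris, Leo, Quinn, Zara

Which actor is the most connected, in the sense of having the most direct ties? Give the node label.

Ravi

Degrees — Dmitri:1, Fay:3, Halim:1, Iris:3, Leo:2, Quinn:3, Ravi:7, Zara:2.
The maximum is 7, attained only by Ravi.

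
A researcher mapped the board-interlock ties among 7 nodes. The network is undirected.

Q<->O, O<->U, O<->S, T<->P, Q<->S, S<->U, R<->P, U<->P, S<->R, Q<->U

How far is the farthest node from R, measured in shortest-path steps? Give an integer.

2

Distances from R: O:2, P:1, Q:2, S:1, T:2, U:2.
The largest is 2 (to T, U, Q, and O), so the eccentricity of R is 2.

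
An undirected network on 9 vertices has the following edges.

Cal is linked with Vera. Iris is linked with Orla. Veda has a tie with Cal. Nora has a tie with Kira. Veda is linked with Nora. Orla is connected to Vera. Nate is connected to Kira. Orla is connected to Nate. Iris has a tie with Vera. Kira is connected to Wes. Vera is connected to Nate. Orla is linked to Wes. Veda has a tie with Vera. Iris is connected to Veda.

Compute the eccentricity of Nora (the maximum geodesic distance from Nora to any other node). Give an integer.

3

Distances from Nora: Cal:2, Iris:2, Kira:1, Nate:2, Orla:3, Veda:1, Vera:2, Wes:2.
The largest is 3 (to Orla), so the eccentricity of Nora is 3.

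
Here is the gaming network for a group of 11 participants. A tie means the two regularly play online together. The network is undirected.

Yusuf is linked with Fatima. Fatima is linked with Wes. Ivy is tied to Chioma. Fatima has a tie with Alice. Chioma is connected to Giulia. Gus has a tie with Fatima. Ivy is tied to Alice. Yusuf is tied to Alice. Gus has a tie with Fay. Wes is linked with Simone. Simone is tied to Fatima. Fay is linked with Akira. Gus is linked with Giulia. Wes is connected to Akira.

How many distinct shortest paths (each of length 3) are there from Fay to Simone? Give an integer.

The shortest distance is 3. The length-3 paths are: Fay–Akira–Wes–Simone; Fay–Gus–Fatima–Simone.
That gives 2 distinct shortest paths.

2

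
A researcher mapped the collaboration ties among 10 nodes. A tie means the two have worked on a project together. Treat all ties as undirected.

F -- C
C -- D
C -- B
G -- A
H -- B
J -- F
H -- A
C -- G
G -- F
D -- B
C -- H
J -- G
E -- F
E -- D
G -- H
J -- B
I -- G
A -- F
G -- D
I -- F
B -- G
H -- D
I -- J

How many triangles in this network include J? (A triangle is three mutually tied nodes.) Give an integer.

J's neighbors: B, F, G, and I.
Neighbor pairs that are themselves tied: J–B–G; J–F–G; J–F–I; J–G–I. Each forms one triangle with J, for 4 in total.

4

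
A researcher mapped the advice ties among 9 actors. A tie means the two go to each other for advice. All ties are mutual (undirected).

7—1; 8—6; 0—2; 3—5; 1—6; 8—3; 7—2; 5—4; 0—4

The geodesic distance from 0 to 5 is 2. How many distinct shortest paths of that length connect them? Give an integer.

The shortest distance is 2, and the only length-2 path is 0–4–5. So there is exactly 1 shortest path.

1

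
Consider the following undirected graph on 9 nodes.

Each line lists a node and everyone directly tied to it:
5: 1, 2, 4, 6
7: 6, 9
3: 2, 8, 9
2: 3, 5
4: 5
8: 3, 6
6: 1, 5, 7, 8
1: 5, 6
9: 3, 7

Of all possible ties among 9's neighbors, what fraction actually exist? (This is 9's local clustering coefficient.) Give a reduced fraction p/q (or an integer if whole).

0

9's neighbors: 3 and 7 (k = 2).
Possible neighbor pairs: C(2,2) = 1. Edges among them: none → e = 0.
Clustering(9) = 0/1.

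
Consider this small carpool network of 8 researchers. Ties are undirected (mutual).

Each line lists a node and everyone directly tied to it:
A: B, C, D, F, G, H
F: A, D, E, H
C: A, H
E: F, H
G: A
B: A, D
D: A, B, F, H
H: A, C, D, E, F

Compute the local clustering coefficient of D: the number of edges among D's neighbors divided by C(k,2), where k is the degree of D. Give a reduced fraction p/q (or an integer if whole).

D's neighbors: A, B, F, and H (k = 4).
Possible neighbor pairs: C(4,2) = 6. Edges among them: A–B, A–F, A–H, F–H → e = 4.
Clustering(D) = 4/6 = 2/3.

2/3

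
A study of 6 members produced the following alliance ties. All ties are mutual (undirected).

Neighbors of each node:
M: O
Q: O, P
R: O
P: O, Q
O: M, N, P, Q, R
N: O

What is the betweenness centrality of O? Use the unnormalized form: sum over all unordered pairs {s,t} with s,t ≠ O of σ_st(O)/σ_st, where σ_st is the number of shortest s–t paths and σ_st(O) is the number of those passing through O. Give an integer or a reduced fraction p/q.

9

Pairs whose geodesics pass through O — M–P: 1; M–Q: 1; M–N: 1; M–R: 1; P–N: 1; P–R: 1; Q–N: 1; Q–R: 1; N–R: 1.
All other pairs contribute 0.
Summing the contributions gives betweenness(O) = 9.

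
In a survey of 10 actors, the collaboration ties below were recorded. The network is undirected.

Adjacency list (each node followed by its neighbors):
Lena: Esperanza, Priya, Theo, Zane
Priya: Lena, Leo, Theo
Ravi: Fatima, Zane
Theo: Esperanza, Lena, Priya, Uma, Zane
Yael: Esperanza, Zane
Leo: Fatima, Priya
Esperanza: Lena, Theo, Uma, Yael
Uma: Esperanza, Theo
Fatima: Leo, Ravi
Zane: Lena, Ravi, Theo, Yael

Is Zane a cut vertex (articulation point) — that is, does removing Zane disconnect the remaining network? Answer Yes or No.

No

Even without Zane, every remaining node can still reach every other (the residual graph is connected), so Zane is not a cut vertex.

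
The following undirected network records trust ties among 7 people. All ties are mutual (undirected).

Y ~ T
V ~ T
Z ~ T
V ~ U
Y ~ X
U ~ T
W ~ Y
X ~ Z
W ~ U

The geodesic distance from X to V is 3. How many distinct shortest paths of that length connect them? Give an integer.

2

The shortest distance is 3. The length-3 paths are: X–Y–T–V; X–Z–T–V.
That gives 2 distinct shortest paths.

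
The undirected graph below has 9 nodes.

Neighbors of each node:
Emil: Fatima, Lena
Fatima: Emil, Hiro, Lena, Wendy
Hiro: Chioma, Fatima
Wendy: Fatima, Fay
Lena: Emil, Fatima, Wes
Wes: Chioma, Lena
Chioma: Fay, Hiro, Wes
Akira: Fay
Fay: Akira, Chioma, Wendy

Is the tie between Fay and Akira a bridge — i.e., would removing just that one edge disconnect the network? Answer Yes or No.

Without the Fay–Akira edge there is no alternate route between Fay and Akira, so the network disconnects. It is a bridge.

Yes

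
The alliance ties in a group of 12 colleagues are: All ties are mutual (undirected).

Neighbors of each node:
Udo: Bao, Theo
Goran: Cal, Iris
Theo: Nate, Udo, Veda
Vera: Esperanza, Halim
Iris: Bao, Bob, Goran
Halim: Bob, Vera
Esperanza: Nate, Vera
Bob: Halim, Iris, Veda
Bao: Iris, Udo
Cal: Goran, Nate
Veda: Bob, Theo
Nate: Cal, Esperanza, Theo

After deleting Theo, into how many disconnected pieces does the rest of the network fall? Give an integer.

1

Theo's neighbors (Nate, Udo, and Veda) remain reachable from one another through other ties, so the rest of the network stays in one piece.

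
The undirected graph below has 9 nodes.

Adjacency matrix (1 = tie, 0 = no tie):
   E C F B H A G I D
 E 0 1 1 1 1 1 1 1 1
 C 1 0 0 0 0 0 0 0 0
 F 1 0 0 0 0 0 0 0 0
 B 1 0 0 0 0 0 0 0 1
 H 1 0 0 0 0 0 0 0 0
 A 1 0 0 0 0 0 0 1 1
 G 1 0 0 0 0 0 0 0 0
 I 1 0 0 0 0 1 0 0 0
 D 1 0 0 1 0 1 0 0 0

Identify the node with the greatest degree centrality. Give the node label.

Degrees — A:3, B:2, C:1, D:3, E:8, F:1, G:1, H:1, I:2.
The maximum is 8, attained only by E.

E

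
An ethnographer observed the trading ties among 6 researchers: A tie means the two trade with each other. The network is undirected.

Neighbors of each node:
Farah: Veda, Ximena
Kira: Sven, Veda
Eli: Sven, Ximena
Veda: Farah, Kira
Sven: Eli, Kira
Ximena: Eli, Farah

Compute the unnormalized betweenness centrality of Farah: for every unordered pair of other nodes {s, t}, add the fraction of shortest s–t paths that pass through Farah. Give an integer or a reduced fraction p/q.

Pairs whose geodesics pass through Farah — Eli–Veda: 1/2; Ximena–Veda: 1; Ximena–Kira: 1/2.
All other pairs contribute 0.
Summing the contributions gives betweenness(Farah) = 2.

2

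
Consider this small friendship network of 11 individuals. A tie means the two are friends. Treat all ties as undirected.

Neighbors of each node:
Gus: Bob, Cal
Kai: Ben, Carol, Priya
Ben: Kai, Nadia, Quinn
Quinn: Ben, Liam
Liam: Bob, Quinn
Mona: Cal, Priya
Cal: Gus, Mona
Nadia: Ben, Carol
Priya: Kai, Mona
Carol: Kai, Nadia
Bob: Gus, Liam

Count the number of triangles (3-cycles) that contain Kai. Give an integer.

0

Kai's neighbors are Ben, Carol, and Priya, but none of them are tied to each other, so no triangle contains Kai.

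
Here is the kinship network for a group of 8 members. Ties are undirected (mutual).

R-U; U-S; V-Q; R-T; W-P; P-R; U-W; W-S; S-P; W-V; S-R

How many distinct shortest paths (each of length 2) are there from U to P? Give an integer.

The shortest distance is 2. The length-2 paths are: U–W–P; U–R–P; U–S–P.
That gives 3 distinct shortest paths.

3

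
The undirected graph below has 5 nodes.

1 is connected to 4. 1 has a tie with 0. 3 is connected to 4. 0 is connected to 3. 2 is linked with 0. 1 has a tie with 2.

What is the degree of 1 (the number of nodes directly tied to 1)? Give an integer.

1 is directly tied to 0, 2, and 4. That is 3 neighbors, so the degree of 1 is 3.

3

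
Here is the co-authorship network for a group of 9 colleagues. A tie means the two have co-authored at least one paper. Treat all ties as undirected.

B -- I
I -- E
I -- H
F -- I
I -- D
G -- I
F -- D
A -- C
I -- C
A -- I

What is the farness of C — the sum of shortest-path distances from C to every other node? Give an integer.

Distances from C: A:1, B:2, D:2, E:2, F:2, G:2, H:2, I:1.
Sum = 1 + 2 + 2 + 2 + 2 + 2 + 2 + 1 = 14.

14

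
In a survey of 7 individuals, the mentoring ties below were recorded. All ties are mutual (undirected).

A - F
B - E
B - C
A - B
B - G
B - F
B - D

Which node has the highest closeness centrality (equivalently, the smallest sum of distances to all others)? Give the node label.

Farness (sum of distances to all others) for each node — A:10, B:6, C:11, D:11, E:11, F:10, G:11.
The smallest farness is 6, for B, so B has the highest closeness.

B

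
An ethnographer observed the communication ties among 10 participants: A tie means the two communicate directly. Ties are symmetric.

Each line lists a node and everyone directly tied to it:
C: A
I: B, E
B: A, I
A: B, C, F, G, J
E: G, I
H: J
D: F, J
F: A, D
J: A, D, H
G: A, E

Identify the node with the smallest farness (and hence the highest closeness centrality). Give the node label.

Farness (sum of distances to all others) for each node — A:13, B:18, C:21, D:23, E:23, F:19, G:18, H:25, I:23, J:17.
The smallest farness is 13, for A, so A has the highest closeness.

A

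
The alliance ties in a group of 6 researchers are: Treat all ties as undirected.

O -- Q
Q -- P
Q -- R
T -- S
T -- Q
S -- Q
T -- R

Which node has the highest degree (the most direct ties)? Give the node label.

Degrees — O:1, P:1, Q:5, R:2, S:2, T:3.
The maximum is 5, attained only by Q.

Q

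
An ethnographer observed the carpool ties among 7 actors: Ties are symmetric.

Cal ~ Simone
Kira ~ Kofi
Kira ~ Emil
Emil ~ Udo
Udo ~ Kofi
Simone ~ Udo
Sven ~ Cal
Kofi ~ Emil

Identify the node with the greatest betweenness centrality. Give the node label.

Unnormalized betweenness of each node: Cal:5, Emil:2, Kira:0, Kofi:2, Simone:8, Sven:0, Udo:9.
Udo has the largest value, 9, making it the main broker — the node through which the most shortest paths run.

Udo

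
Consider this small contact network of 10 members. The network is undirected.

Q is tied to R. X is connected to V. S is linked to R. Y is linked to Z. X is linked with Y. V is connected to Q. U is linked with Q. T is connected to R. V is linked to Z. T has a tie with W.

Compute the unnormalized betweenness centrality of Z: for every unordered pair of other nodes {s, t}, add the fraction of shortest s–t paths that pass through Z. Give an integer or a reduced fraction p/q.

Pairs whose geodesics pass through Z — Q–Y: 1/2; Y–S: 1/2; Y–W: 1/2; Y–T: 1/2; Y–V: 1/2; Y–R: 1/2; Y–U: 1/2.
All other pairs contribute 0.
Summing the contributions gives betweenness(Z) = 7/2.

7/2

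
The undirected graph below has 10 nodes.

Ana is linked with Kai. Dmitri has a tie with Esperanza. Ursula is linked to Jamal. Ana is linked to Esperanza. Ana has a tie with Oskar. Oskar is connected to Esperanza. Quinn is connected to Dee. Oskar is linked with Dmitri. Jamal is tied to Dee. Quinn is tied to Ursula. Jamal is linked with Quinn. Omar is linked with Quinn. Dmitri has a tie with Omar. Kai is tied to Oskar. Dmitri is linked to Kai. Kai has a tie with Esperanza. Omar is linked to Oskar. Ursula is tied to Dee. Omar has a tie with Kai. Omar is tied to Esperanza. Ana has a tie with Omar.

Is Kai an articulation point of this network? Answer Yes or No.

Even without Kai, every remaining node can still reach every other (the residual graph is connected), so Kai is not a cut vertex.

No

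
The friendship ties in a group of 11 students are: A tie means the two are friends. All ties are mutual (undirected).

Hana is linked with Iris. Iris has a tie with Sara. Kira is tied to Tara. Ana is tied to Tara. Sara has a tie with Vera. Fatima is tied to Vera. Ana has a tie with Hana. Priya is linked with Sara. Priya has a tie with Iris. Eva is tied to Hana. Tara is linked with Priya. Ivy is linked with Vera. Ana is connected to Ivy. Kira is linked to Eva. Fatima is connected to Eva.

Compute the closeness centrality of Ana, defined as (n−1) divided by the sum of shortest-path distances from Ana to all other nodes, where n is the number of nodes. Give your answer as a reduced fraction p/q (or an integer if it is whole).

Distances from Ana: Eva:2, Fatima:3, Hana:1, Iris:2, Ivy:1, Kira:2, Priya:2, Sara:3, Tara:1, Vera:2. Sum = 19.
n = 11, so closeness = 10/19.

10/19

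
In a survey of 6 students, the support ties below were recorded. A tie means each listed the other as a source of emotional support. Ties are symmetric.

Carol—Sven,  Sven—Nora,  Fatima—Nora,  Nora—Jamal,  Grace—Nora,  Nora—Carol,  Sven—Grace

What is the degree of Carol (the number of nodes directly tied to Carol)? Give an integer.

Carol is directly tied to Nora and Sven. That is 2 neighbors, so the degree of Carol is 2.

2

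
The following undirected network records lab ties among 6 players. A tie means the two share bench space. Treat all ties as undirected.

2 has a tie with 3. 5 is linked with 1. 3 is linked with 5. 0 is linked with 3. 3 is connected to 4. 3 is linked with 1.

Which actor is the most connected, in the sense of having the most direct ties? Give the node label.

3

Degrees — 0:1, 1:2, 2:1, 3:5, 4:1, 5:2.
The maximum is 5, attained only by 3.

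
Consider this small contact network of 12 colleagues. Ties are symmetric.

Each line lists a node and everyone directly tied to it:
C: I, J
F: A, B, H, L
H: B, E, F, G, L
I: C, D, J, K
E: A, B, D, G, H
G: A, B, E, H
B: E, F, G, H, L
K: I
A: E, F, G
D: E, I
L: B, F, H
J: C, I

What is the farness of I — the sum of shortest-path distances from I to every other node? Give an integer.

26

Distances from I: A:3, B:3, C:1, D:1, E:2, F:4, G:3, H:3, J:1, K:1, L:4.
Sum = 3 + 3 + 1 + 1 + 2 + 4 + 3 + 3 + 1 + 1 + 4 = 26.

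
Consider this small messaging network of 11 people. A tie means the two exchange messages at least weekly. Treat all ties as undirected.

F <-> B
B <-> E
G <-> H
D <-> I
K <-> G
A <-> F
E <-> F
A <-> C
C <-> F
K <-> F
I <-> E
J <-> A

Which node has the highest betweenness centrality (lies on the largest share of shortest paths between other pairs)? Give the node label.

F

Unnormalized betweenness of each node: A:9, B:0, C:0, D:0, E:16, F:33, G:9, H:0, I:9, J:0, K:16.
F has the largest value, 33, making it the main broker — the node through which the most shortest paths run.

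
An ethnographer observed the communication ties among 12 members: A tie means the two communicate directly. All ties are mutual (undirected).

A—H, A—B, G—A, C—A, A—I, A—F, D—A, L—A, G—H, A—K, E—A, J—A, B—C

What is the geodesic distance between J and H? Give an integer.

One shortest route is J – A – H, which uses 2 edges, and J and H are not directly tied, so nothing shorter exists. So d(J,H) = 2.

2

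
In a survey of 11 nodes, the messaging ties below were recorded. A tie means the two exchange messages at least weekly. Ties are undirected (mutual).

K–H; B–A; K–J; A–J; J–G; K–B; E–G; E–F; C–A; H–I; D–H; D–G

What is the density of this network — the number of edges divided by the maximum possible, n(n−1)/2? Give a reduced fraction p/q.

12/55

There are 12 edges and 11 nodes, so the maximum possible is C(11,2) = 55.
Density = 12/55.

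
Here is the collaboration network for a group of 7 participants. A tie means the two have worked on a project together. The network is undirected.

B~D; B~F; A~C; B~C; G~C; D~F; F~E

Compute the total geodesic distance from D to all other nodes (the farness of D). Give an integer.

12

Distances from D: A:3, B:1, C:2, E:2, F:1, G:3.
Sum = 3 + 1 + 2 + 2 + 1 + 3 = 12.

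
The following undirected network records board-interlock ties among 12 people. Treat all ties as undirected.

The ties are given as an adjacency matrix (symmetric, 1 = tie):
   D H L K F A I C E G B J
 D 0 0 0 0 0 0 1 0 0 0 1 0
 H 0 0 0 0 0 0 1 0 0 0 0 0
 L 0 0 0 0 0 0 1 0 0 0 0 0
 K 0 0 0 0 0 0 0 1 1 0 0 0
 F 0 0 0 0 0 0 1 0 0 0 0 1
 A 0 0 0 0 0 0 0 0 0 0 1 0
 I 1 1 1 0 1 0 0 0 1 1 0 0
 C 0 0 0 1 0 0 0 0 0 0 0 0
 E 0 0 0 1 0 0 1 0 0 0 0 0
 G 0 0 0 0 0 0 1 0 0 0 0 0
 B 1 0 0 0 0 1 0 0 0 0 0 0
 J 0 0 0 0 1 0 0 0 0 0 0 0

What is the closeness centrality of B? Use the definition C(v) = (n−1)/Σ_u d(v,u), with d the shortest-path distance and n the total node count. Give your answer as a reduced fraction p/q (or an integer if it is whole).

11/32

Distances from B: A:1, C:5, D:1, E:3, F:3, G:3, H:3, I:2, J:4, K:4, L:3. Sum = 32.
n = 12, so closeness = 11/32.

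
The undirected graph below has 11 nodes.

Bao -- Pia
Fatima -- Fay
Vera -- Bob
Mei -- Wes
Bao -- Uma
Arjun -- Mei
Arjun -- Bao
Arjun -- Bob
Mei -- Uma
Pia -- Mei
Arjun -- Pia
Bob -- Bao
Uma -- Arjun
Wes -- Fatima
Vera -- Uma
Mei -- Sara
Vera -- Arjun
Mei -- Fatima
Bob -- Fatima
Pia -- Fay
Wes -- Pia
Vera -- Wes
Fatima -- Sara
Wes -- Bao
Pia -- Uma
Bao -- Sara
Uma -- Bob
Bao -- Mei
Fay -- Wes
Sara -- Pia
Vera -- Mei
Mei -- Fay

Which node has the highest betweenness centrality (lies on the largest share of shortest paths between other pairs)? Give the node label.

Unnormalized betweenness of each node: Arjun:59/60, Bao:167/60, Bob:107/60, Fatima:157/60, Fay:1/4, Mei:103/15, Pia:37/12, Sara:1/2, Uma:59/60, Vera:31/30, Wes:127/60.
Mei has the largest value, 103/15, making it the main broker — the node through which the most shortest paths run.

Mei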